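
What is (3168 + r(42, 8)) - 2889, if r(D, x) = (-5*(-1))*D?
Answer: 489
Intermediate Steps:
r(D, x) = 5*D
(3168 + r(42, 8)) - 2889 = (3168 + 5*42) - 2889 = (3168 + 210) - 2889 = 3378 - 2889 = 489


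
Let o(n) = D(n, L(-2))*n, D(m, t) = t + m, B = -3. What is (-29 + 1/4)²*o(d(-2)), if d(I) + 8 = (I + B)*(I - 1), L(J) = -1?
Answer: 277725/8 ≈ 34716.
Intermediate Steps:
d(I) = -8 + (-1 + I)*(-3 + I) (d(I) = -8 + (I - 3)*(I - 1) = -8 + (-3 + I)*(-1 + I) = -8 + (-1 + I)*(-3 + I))
D(m, t) = m + t
o(n) = n*(-1 + n) (o(n) = (n - 1)*n = (-1 + n)*n = n*(-1 + n))
(-29 + 1/4)²*o(d(-2)) = (-29 + 1/4)²*((-5 + (-2)² - 4*(-2))*(-1 + (-5 + (-2)² - 4*(-2)))) = (-29 + ¼)²*((-5 + 4 + 8)*(-1 + (-5 + 4 + 8))) = (-115/4)²*(7*(-1 + 7)) = 13225*(7*6)/16 = (13225/16)*42 = 277725/8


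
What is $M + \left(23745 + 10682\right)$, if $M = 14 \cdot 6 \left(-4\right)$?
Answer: $34091$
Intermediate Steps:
$M = -336$ ($M = 84 \left(-4\right) = -336$)
$M + \left(23745 + 10682\right) = -336 + \left(23745 + 10682\right) = -336 + 34427 = 34091$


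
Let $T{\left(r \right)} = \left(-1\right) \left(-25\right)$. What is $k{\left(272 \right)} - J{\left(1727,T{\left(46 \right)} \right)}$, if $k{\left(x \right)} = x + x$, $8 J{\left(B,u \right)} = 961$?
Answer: $\frac{3391}{8} \approx 423.88$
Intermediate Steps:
$T{\left(r \right)} = 25$
$J{\left(B,u \right)} = \frac{961}{8}$ ($J{\left(B,u \right)} = \frac{1}{8} \cdot 961 = \frac{961}{8}$)
$k{\left(x \right)} = 2 x$
$k{\left(272 \right)} - J{\left(1727,T{\left(46 \right)} \right)} = 2 \cdot 272 - \frac{961}{8} = 544 - \frac{961}{8} = \frac{3391}{8}$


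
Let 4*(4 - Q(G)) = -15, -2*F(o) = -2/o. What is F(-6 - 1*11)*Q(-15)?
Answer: -31/68 ≈ -0.45588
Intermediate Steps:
F(o) = 1/o (F(o) = -(-1)/o = 1/o)
Q(G) = 31/4 (Q(G) = 4 - ¼*(-15) = 4 + 15/4 = 31/4)
F(-6 - 1*11)*Q(-15) = (31/4)/(-6 - 1*11) = (31/4)/(-6 - 11) = (31/4)/(-17) = -1/17*31/4 = -31/68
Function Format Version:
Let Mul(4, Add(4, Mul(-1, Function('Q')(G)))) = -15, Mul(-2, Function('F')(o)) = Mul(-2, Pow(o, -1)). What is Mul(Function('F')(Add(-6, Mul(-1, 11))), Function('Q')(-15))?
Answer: Rational(-31, 68) ≈ -0.45588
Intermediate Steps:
Function('F')(o) = Pow(o, -1) (Function('F')(o) = Mul(Rational(-1, 2), Mul(-2, Pow(o, -1))) = Pow(o, -1))
Function('Q')(G) = Rational(31, 4) (Function('Q')(G) = Add(4, Mul(Rational(-1, 4), -15)) = Add(4, Rational(15, 4)) = Rational(31, 4))
Mul(Function('F')(Add(-6, Mul(-1, 11))), Function('Q')(-15)) = Mul(Pow(Add(-6, Mul(-1, 11)), -1), Rational(31, 4)) = Mul(Pow(Add(-6, -11), -1), Rational(31, 4)) = Mul(Pow(-17, -1), Rational(31, 4)) = Mul(Rational(-1, 17), Rational(31, 4)) = Rational(-31, 68)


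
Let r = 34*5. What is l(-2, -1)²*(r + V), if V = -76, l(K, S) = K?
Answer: 376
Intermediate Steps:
r = 170
l(-2, -1)²*(r + V) = (-2)²*(170 - 76) = 4*94 = 376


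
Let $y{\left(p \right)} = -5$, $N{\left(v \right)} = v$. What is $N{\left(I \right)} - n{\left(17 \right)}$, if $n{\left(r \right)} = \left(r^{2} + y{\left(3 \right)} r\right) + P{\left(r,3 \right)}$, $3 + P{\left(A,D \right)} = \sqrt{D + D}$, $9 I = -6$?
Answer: $- \frac{605}{3} - \sqrt{6} \approx -204.12$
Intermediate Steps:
$I = - \frac{2}{3}$ ($I = \frac{1}{9} \left(-6\right) = - \frac{2}{3} \approx -0.66667$)
$P{\left(A,D \right)} = -3 + \sqrt{2} \sqrt{D}$ ($P{\left(A,D \right)} = -3 + \sqrt{D + D} = -3 + \sqrt{2 D} = -3 + \sqrt{2} \sqrt{D}$)
$n{\left(r \right)} = -3 + \sqrt{6} + r^{2} - 5 r$ ($n{\left(r \right)} = \left(r^{2} - 5 r\right) - \left(3 - \sqrt{2} \sqrt{3}\right) = \left(r^{2} - 5 r\right) - \left(3 - \sqrt{6}\right) = -3 + \sqrt{6} + r^{2} - 5 r$)
$N{\left(I \right)} - n{\left(17 \right)} = - \frac{2}{3} - \left(-3 + \sqrt{6} + 17^{2} - 85\right) = - \frac{2}{3} - \left(-3 + \sqrt{6} + 289 - 85\right) = - \frac{2}{3} - \left(201 + \sqrt{6}\right) = - \frac{605}{3} - \sqrt{6}$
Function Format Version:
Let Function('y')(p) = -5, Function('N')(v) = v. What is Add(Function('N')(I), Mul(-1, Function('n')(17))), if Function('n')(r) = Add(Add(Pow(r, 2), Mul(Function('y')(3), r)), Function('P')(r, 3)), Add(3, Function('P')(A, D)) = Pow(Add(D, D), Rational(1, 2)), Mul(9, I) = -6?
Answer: Add(Rational(-605, 3), Mul(-1, Pow(6, Rational(1, 2)))) ≈ -204.12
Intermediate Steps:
I = Rational(-2, 3) (I = Mul(Rational(1, 9), -6) = Rational(-2, 3) ≈ -0.66667)
Function('P')(A, D) = Add(-3, Mul(Pow(2, Rational(1, 2)), Pow(D, Rational(1, 2)))) (Function('P')(A, D) = Add(-3, Pow(Add(D, D), Rational(1, 2))) = Add(-3, Pow(Mul(2, D), Rational(1, 2))) = Add(-3, Mul(Pow(2, Rational(1, 2)), Pow(D, Rational(1, 2)))))
Function('n')(r) = Add(-3, Pow(6, Rational(1, 2)), Pow(r, 2), Mul(-5, r)) (Function('n')(r) = Add(Add(Pow(r, 2), Mul(-5, r)), Add(-3, Mul(Pow(2, Rational(1, 2)), Pow(3, Rational(1, 2))))) = Add(Add(Pow(r, 2), Mul(-5, r)), Add(-3, Pow(6, Rational(1, 2)))) = Add(-3, Pow(6, Rational(1, 2)), Pow(r, 2), Mul(-5, r)))
Add(Function('N')(I), Mul(-1, Function('n')(17))) = Add(Rational(-2, 3), Mul(-1, Add(-3, Pow(6, Rational(1, 2)), Pow(17, 2), Mul(-5, 17)))) = Add(Rational(-2, 3), Mul(-1, Add(-3, Pow(6, Rational(1, 2)), 289, -85))) = Add(Rational(-2, 3), Mul(-1, Add(201, Pow(6, Rational(1, 2))))) = Add(Rational(-2, 3), Add(-201, Mul(-1, Pow(6, Rational(1, 2))))) = Add(Rational(-605, 3), Mul(-1, Pow(6, Rational(1, 2))))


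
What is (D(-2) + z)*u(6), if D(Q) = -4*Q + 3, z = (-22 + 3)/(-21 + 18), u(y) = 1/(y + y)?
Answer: 13/9 ≈ 1.4444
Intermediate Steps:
u(y) = 1/(2*y)
z = 19/3 (z = -19/(-3) = -19*(-⅓) = 19/3 ≈ 6.3333)
D(Q) = 3 - 4*Q
(D(-2) + z)*u(6) = ((3 - 4*(-2)) + 19/3)*((½)/6) = ((3 + 8) + 19/3)*((½)*(⅙)) = (11 + 19/3)*(1/12) = (52/3)*(1/12) = 13/9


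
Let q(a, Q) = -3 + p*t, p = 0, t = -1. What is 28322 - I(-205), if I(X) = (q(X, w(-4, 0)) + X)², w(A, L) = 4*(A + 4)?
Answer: -14942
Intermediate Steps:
w(A, L) = 16 + 4*A (w(A, L) = 4*(4 + A) = 16 + 4*A)
q(a, Q) = -3 (q(a, Q) = -3 + 0*(-1) = -3 + 0 = -3)
I(X) = (-3 + X)²
28322 - I(-205) = 28322 - (-3 - 205)² = 28322 - 1*(-208)² = 28322 - 1*43264 = 28322 - 43264 = -14942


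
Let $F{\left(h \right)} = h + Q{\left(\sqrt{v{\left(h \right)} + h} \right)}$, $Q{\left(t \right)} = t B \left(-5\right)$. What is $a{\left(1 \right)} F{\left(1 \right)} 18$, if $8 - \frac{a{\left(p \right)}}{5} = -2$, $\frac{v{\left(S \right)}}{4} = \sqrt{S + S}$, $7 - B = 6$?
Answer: $900 - 4500 \sqrt{1 + 4 \sqrt{2}} \approx -10710.0$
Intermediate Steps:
$B = 1$ ($B = 7 - 6 = 1$)
$v{\left(S \right)} = 4 \sqrt{2} \sqrt{S}$ ($v{\left(S \right)} = 4 \sqrt{S + S} = 4 \sqrt{2 S} = 4 \sqrt{2} \sqrt{S}$)
$a{\left(p \right)} = 50$ ($a{\left(p \right)} = 40 - -10 = 40 + 10 = 50$)
$Q{\left(t \right)} = - 5 t$ ($Q{\left(t \right)} = t 1 \left(-5\right) = t \left(-5\right) = - 5 t$)
$F{\left(h \right)} = h - 5 \sqrt{h + 4 \sqrt{2} \sqrt{h}}$ ($F{\left(h \right)} = h - 5 \sqrt{4 \sqrt{2} \sqrt{h} + h} = h - 5 \sqrt{h + 4 \sqrt{2} \sqrt{h}}$)
$a{\left(1 \right)} F{\left(1 \right)} 18 = 50 \left(1 - 5 \sqrt{1 + 4 \sqrt{2} \sqrt{1}}\right) 18 = 50 \left(1 - 5 \sqrt{1 + 4 \sqrt{2} \cdot 1}\right) 18 = 50 \left(1 - 5 \sqrt{1 + 4 \sqrt{2}}\right) 18 = \left(50 - 250 \sqrt{1 + 4 \sqrt{2}}\right) 18 = 900 - 4500 \sqrt{1 + 4 \sqrt{2}}$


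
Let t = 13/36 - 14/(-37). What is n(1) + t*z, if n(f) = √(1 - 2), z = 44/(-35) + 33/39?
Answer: -36839/121212 + I ≈ -0.30392 + 1.0*I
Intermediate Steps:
z = -187/455 (z = 44*(-1/35) + 33*(1/39) = -44/35 + 11/13 = -187/455 ≈ -0.41099)
t = 985/1332 (t = 13*(1/36) - 14*(-1/37) = 13/36 + 14/37 = 985/1332 ≈ 0.73949)
n(f) = I (n(f) = √(-1) = I)
n(1) + t*z = I + (985/1332)*(-187/455) = I - 36839/121212 = -36839/121212 + I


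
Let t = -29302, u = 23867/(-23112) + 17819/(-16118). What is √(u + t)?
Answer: I*√28239943422214257774/31043268 ≈ 171.18*I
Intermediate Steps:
u = -398260517/186259608 (u = 23867*(-1/23112) + 17819*(-1/16118) = -23867/23112 - 17819/16118 = -398260517/186259608 ≈ -2.1382)
√(u + t) = √(-398260517/186259608 - 29302) = √(-5458177294133/186259608) = I*√28239943422214257774/31043268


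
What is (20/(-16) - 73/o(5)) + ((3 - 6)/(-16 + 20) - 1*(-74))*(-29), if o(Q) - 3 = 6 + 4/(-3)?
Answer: -98211/46 ≈ -2135.0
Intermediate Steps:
o(Q) = 23/3 (o(Q) = 3 + (6 + 4/(-3)) = 3 + (6 + 4*(-⅓)) = 3 + (6 - 4/3) = 3 + 14/3 = 23/3)
(20/(-16) - 73/o(5)) + ((3 - 6)/(-16 + 20) - 1*(-74))*(-29) = (20/(-16) - 73/23/3) + ((3 - 6)/(-16 + 20) - 1*(-74))*(-29) = (20*(-1/16) - 73*3/23) + (-3/4 + 74)*(-29) = (-5/4 - 219/23) + (-3*¼ + 74)*(-29) = -991/92 + (-¾ + 74)*(-29) = -991/92 + (293/4)*(-29) = -991/92 - 8497/4 = -98211/46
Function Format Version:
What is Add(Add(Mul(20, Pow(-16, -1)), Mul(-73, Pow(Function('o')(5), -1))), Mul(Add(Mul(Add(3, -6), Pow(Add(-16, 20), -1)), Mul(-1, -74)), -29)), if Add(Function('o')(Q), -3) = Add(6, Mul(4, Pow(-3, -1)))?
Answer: Rational(-98211, 46) ≈ -2135.0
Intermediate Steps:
Function('o')(Q) = Rational(23, 3) (Function('o')(Q) = Add(3, Add(6, Mul(4, Pow(-3, -1)))) = Add(3, Add(6, Mul(4, Rational(-1, 3)))) = Add(3, Add(6, Rational(-4, 3))) = Add(3, Rational(14, 3)) = Rational(23, 3))
Add(Add(Mul(20, Pow(-16, -1)), Mul(-73, Pow(Function('o')(5), -1))), Mul(Add(Mul(Add(3, -6), Pow(Add(-16, 20), -1)), Mul(-1, -74)), -29)) = Add(Add(Mul(20, Pow(-16, -1)), Mul(-73, Pow(Rational(23, 3), -1))), Mul(Add(Mul(Add(3, -6), Pow(Add(-16, 20), -1)), Mul(-1, -74)), -29)) = Add(Add(Mul(20, Rational(-1, 16)), Mul(-73, Rational(3, 23))), Mul(Add(Mul(-3, Pow(4, -1)), 74), -29)) = Add(Add(Rational(-5, 4), Rational(-219, 23)), Mul(Add(Mul(-3, Rational(1, 4)), 74), -29)) = Add(Rational(-991, 92), Mul(Add(Rational(-3, 4), 74), -29)) = Add(Rational(-991, 92), Mul(Rational(293, 4), -29)) = Add(Rational(-991, 92), Rational(-8497, 4)) = Rational(-98211, 46)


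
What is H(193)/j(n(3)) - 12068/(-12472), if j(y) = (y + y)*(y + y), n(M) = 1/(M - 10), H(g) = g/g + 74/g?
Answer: 21560959/1203548 ≈ 17.914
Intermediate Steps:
H(g) = 1 + 74/g
n(M) = 1/(-10 + M)
j(y) = 4*y² (j(y) = (2*y)*(2*y) = 4*y²)
H(193)/j(n(3)) - 12068/(-12472) = ((74 + 193)/193)/((4*(1/(-10 + 3))²)) - 12068/(-12472) = ((1/193)*267)/((4*(1/(-7))²)) - 12068*(-1/12472) = 267/(193*((4*(-⅐)²))) + 3017/3118 = 267/(193*((4*(1/49)))) + 3017/3118 = 267/(193*(4/49)) + 3017/3118 = (267/193)*(49/4) + 3017/3118 = 13083/772 + 3017/3118 = 21560959/1203548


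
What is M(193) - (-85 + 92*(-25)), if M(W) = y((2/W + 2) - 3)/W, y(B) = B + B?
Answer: 88838483/37249 ≈ 2385.0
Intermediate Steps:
y(B) = 2*B
M(W) = (-2 + 4/W)/W (M(W) = (2*((2/W + 2) - 3))/W = (2*((2 + 2/W) - 3))/W = (2*(-1 + 2/W))/W = (-2 + 4/W)/W)
M(193) - (-85 + 92*(-25)) = 2*(2 - 1*193)/193**2 - (-85 + 92*(-25)) = 2*(1/37249)*(2 - 193) - (-85 - 2300) = 2*(1/37249)*(-191) - 1*(-2385) = -382/37249 + 2385 = 88838483/37249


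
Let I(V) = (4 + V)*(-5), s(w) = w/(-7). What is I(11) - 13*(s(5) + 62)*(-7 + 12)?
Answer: -28410/7 ≈ -4058.6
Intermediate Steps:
s(w) = -w/7 (s(w) = w*(-⅐) = -w/7)
I(V) = -20 - 5*V
I(11) - 13*(s(5) + 62)*(-7 + 12) = (-20 - 5*11) - 13*(-⅐*5 + 62)*(-7 + 12) = (-20 - 55) - 13*(-5/7 + 62)*5 = -75 - 5577*5/7 = -75 - 13*2145/7 = -75 - 27885/7 = -28410/7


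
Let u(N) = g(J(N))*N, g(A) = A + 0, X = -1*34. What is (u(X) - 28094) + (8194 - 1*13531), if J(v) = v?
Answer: -32275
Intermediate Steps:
X = -34
g(A) = A
u(N) = N² (u(N) = N*N = N²)
(u(X) - 28094) + (8194 - 1*13531) = ((-34)² - 28094) + (8194 - 1*13531) = (1156 - 28094) + (8194 - 13531) = -26938 - 5337 = -32275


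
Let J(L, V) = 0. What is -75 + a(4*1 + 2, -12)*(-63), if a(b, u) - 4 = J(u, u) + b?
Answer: -705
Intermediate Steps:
a(b, u) = 4 + b (a(b, u) = 4 + (0 + b) = 4 + b)
-75 + a(4*1 + 2, -12)*(-63) = -75 + (4 + (4*1 + 2))*(-63) = -75 + (4 + (4 + 2))*(-63) = -75 + (4 + 6)*(-63) = -75 + 10*(-63) = -75 - 630 = -705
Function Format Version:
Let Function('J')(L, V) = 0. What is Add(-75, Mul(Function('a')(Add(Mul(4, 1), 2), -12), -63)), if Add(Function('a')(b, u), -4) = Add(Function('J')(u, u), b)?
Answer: -705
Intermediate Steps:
Function('a')(b, u) = Add(4, b) (Function('a')(b, u) = Add(4, Add(0, b)) = Add(4, b))
Add(-75, Mul(Function('a')(Add(Mul(4, 1), 2), -12), -63)) = Add(-75, Mul(Add(4, Add(Mul(4, 1), 2)), -63)) = Add(-75, Mul(Add(4, Add(4, 2)), -63)) = Add(-75, Mul(Add(4, 6), -63)) = Add(-75, Mul(10, -63)) = Add(-75, -630) = -705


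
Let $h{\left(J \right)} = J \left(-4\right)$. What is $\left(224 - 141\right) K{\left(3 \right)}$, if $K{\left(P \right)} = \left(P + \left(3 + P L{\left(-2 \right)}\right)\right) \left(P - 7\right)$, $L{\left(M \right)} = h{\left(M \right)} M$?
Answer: $13944$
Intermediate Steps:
$h{\left(J \right)} = - 4 J$
$L{\left(M \right)} = - 4 M^{2}$ ($L{\left(M \right)} = - 4 M M = - 4 M^{2}$)
$K{\left(P \right)} = \left(-7 + P\right) \left(3 - 15 P\right)$ ($K{\left(P \right)} = \left(P + \left(3 + P \left(- 4 \left(-2\right)^{2}\right)\right)\right) \left(P - 7\right) = \left(P + \left(3 + P \left(\left(-4\right) 4\right)\right)\right) \left(-7 + P\right) = \left(P + \left(3 + P \left(-16\right)\right)\right) \left(-7 + P\right) = \left(P - \left(-3 + 16 P\right)\right) \left(-7 + P\right) = \left(3 - 15 P\right) \left(-7 + P\right) = \left(-7 + P\right) \left(3 - 15 P\right)$)
$\left(224 - 141\right) K{\left(3 \right)} = \left(224 - 141\right) \left(-21 - 15 \cdot 3^{2} + 108 \cdot 3\right) = 83 \left(-21 - 135 + 324\right) = 83 \cdot 168 = 13944$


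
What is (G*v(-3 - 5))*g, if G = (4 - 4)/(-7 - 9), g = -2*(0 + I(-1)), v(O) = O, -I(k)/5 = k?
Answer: 0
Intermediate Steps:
I(k) = -5*k
g = -10 (g = -2*(0 - 5*(-1)) = -2*(0 + 5) = -2*5 = -10)
G = 0 (G = 0/(-16) = 0*(-1/16) = 0)
(G*v(-3 - 5))*g = (0*(-3 - 5))*(-10) = (0*(-8))*(-10) = 0*(-10) = 0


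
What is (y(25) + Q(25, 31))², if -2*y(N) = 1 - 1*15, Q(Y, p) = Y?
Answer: 1024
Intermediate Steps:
y(N) = 7 (y(N) = -(1 - 1*15)/2 = -(1 - 15)/2 = -½*(-14) = 7)
(y(25) + Q(25, 31))² = (7 + 25)² = 32² = 1024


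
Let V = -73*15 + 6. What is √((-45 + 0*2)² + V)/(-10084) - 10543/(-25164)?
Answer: 10543/25164 - 3*√26/5042 ≈ 0.41594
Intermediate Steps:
V = -1089 (V = -1095 + 6 = -1089)
√((-45 + 0*2)² + V)/(-10084) - 10543/(-25164) = √((-45 + 0*2)² - 1089)/(-10084) - 10543/(-25164) = √((-45 + 0)² - 1089)*(-1/10084) - 10543*(-1/25164) = √((-45)² - 1089)*(-1/10084) + 10543/25164 = √(2025 - 1089)*(-1/10084) + 10543/25164 = √936*(-1/10084) + 10543/25164 = (6*√26)*(-1/10084) + 10543/25164 = -3*√26/5042 + 10543/25164 = 10543/25164 - 3*√26/5042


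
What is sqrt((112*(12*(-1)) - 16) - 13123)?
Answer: I*sqrt(14483) ≈ 120.35*I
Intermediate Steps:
sqrt((112*(12*(-1)) - 16) - 13123) = sqrt((112*(-12) - 16) - 13123) = sqrt((-1344 - 16) - 13123) = sqrt(-1360 - 13123) = sqrt(-14483) = I*sqrt(14483)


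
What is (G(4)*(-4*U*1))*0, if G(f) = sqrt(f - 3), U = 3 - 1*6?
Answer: 0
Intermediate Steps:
U = -3 (U = 3 - 6 = -3)
G(f) = sqrt(-3 + f)
(G(4)*(-4*U*1))*0 = (sqrt(-3 + 4)*(-4*(-3)*1))*0 = (sqrt(1)*(12*1))*0 = (1*12)*0 = 12*0 = 0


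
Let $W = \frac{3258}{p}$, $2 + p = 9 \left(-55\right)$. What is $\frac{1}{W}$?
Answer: $- \frac{497}{3258} \approx -0.15255$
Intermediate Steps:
$p = -497$ ($p = -2 + 9 \left(-55\right) = -2 - 495 = -497$)
$W = - \frac{3258}{497}$ ($W = \frac{3258}{-497} = 3258 \left(- \frac{1}{497}\right) = - \frac{3258}{497} \approx -6.5553$)
$\frac{1}{W} = \frac{1}{- \frac{3258}{497}} = - \frac{497}{3258}$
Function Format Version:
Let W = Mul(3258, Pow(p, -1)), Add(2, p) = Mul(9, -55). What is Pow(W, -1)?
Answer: Rational(-497, 3258) ≈ -0.15255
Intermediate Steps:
p = -497 (p = Add(-2, Mul(9, -55)) = Add(-2, -495) = -497)
W = Rational(-3258, 497) (W = Mul(3258, Pow(-497, -1)) = Mul(3258, Rational(-1, 497)) = Rational(-3258, 497) ≈ -6.5553)
Pow(W, -1) = Pow(Rational(-3258, 497), -1) = Rational(-497, 3258)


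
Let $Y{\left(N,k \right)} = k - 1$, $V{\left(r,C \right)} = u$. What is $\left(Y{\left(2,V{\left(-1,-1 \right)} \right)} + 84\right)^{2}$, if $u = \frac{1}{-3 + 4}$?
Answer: $7056$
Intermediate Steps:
$u = 1$ ($u = 1^{-1} = 1$)
$V{\left(r,C \right)} = 1$
$Y{\left(N,k \right)} = -1 + k$
$\left(Y{\left(2,V{\left(-1,-1 \right)} \right)} + 84\right)^{2} = \left(\left(-1 + 1\right) + 84\right)^{2} = \left(0 + 84\right)^{2} = 84^{2} = 7056$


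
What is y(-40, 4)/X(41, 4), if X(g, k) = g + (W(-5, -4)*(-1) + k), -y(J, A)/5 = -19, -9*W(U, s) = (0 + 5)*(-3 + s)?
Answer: 171/74 ≈ 2.3108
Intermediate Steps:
W(U, s) = 5/3 - 5*s/9 (W(U, s) = -(0 + 5)*(-3 + s)/9 = -5*(-3 + s)/9 = -(-15 + 5*s)/9 = 5/3 - 5*s/9)
y(J, A) = 95 (y(J, A) = -5*(-19) = 95)
X(g, k) = -35/9 + g + k (X(g, k) = g + ((5/3 - 5/9*(-4))*(-1) + k) = g + ((5/3 + 20/9)*(-1) + k) = g + ((35/9)*(-1) + k) = g + (-35/9 + k) = -35/9 + g + k)
y(-40, 4)/X(41, 4) = 95/(-35/9 + 41 + 4) = 95/(370/9) = 95*(9/370) = 171/74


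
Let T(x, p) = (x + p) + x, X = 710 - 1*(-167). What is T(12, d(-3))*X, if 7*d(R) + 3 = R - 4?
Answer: 138566/7 ≈ 19795.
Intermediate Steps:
X = 877 (X = 710 + 167 = 877)
d(R) = -1 + R/7 (d(R) = -3/7 + (R - 4)/7 = -3/7 + (-4 + R)/7 = -3/7 + (-4/7 + R/7) = -1 + R/7)
T(x, p) = p + 2*x (T(x, p) = (p + x) + x = p + 2*x)
T(12, d(-3))*X = ((-1 + (1/7)*(-3)) + 2*12)*877 = ((-1 - 3/7) + 24)*877 = (-10/7 + 24)*877 = (158/7)*877 = 138566/7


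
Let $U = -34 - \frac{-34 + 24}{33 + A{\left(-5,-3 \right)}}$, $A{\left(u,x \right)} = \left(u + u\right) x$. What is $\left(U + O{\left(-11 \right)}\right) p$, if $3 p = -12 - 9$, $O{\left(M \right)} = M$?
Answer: $\frac{2825}{9} \approx 313.89$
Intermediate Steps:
$A{\left(u,x \right)} = 2 u x$
$p = -7$ ($p = \frac{-12 - 9}{3} = \frac{1}{3} \left(-21\right) = -7$)
$U = - \frac{2132}{63}$ ($U = -34 - \frac{-34 + 24}{33 + 2 \left(-5\right) \left(-3\right)} = -34 - - \frac{10}{33 + 30} = -34 - - \frac{10}{63} = -34 + \frac{10}{63} = - \frac{2132}{63} \approx -33.841$)
$\left(U + O{\left(-11 \right)}\right) p = \left(- \frac{2132}{63} - 11\right) \left(-7\right) = \left(- \frac{2825}{63}\right) \left(-7\right) = \frac{2825}{9}$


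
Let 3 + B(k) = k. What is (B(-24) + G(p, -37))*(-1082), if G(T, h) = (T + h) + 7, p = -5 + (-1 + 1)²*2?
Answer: 67084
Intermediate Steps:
p = -5 (p = -5 + 0²*2 = -5 + 0*2 = -5 + 0 = -5)
B(k) = -3 + k
G(T, h) = 7 + T + h
(B(-24) + G(p, -37))*(-1082) = ((-3 - 24) + (7 - 5 - 37))*(-1082) = (-27 - 35)*(-1082) = -62*(-1082) = 67084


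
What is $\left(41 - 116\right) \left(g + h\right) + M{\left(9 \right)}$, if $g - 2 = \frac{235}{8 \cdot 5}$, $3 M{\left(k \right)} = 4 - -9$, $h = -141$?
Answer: $\frac{239729}{24} \approx 9988.7$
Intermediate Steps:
$M{\left(k \right)} = \frac{13}{3}$ ($M{\left(k \right)} = \frac{4 - -9}{3} = \frac{4 + 9}{3} = \frac{1}{3} \cdot 13 = \frac{13}{3}$)
$g = \frac{63}{8}$ ($g = 2 + \frac{235}{8 \cdot 5} = 2 + \frac{235}{40} = 2 + 235 \cdot \frac{1}{40} = 2 + \frac{47}{8} = \frac{63}{8} \approx 7.875$)
$\left(41 - 116\right) \left(g + h\right) + M{\left(9 \right)} = \left(41 - 116\right) \left(\frac{63}{8} - 141\right) + \frac{13}{3} = \left(-75\right) \left(- \frac{1065}{8}\right) + \frac{13}{3} = \frac{79875}{8} + \frac{13}{3} = \frac{239729}{24}$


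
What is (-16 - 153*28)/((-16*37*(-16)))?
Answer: -1075/2368 ≈ -0.45397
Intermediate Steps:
(-16 - 153*28)/((-16*37*(-16))) = (-16 - 4284)/((-592*(-16))) = -4300/9472 = -4300*1/9472 = -1075/2368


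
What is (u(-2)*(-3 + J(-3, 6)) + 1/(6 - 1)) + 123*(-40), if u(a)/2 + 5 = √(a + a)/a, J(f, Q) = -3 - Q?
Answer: -23999/5 + 24*I ≈ -4799.8 + 24.0*I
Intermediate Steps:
u(a) = -10 + 2*√2/√a (u(a) = -10 + 2*(√(a + a)/a) = -10 + 2*(√(2*a)/a) = -10 + 2*((√2*√a)/a) = -10 + 2*(√2/√a) = -10 + 2*√2/√a)
(u(-2)*(-3 + J(-3, 6)) + 1/(6 - 1)) + 123*(-40) = ((-10 + 2*√2/√(-2))*(-3 + (-3 - 1*6)) + 1/(6 - 1)) + 123*(-40) = ((-10 + 2*√2*(-I*√2/2))*(-3 + (-3 - 6)) + 1/5) - 4920 = ((-10 - 2*I)*(-3 - 9) + ⅕) - 4920 = ((-10 - 2*I)*(-12) + ⅕) - 4920 = ((120 + 24*I) + ⅕) - 4920 = (601/5 + 24*I) - 4920 = -23999/5 + 24*I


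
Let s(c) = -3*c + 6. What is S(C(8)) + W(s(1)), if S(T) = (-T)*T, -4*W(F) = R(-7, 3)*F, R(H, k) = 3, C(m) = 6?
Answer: -153/4 ≈ -38.250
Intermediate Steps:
s(c) = 6 - 3*c
W(F) = -3*F/4
S(T) = -T²
S(C(8)) + W(s(1)) = -1*6² - 3*(6 - 3*1)/4 = -1*36 - 3*(6 - 3)/4 = -36 - ¾*3 = -36 - 9/4 = -153/4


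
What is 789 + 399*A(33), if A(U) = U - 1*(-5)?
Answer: 15951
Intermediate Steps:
A(U) = 5 + U (A(U) = U + 5 = 5 + U)
789 + 399*A(33) = 789 + 399*(5 + 33) = 789 + 399*38 = 789 + 15162 = 15951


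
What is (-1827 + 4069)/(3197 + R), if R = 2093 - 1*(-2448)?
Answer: 1121/3869 ≈ 0.28974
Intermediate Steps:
R = 4541 (R = 2093 + 2448 = 4541)
(-1827 + 4069)/(3197 + R) = (-1827 + 4069)/(3197 + 4541) = 2242/7738 = 2242*(1/7738) = 1121/3869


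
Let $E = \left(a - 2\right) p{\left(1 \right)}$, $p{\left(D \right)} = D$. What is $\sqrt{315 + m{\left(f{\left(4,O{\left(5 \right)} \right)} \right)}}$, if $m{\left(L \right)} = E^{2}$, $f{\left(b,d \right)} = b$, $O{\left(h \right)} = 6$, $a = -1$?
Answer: $18$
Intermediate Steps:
$E = -3$ ($E = \left(-1 - 2\right) 1 = \left(-3\right) 1 = -3$)
$m{\left(L \right)} = 9$ ($m{\left(L \right)} = \left(-3\right)^{2} = 9$)
$\sqrt{315 + m{\left(f{\left(4,O{\left(5 \right)} \right)} \right)}} = \sqrt{315 + 9} = \sqrt{324} = 18$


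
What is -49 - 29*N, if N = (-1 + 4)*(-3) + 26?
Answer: -542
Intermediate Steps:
N = 17 (N = 3*(-3) + 26 = -9 + 26 = 17)
-49 - 29*N = -49 - 29*17 = -49 - 493 = -542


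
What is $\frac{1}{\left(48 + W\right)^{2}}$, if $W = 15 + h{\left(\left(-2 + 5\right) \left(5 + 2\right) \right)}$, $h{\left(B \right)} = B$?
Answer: $\frac{1}{7056} \approx 0.00014172$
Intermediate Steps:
$W = 36$ ($W = 15 + \left(-2 + 5\right) \left(5 + 2\right) = 15 + 3 \cdot 7 = 15 + 21 = 36$)
$\frac{1}{\left(48 + W\right)^{2}} = \frac{1}{\left(48 + 36\right)^{2}} = \frac{1}{84^{2}} = \frac{1}{7056}$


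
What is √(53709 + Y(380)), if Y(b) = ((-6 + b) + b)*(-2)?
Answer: √52201 ≈ 228.48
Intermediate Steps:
Y(b) = 12 - 4*b (Y(b) = (-6 + 2*b)*(-2) = 12 - 4*b)
√(53709 + Y(380)) = √(53709 + (12 - 4*380)) = √(53709 + (12 - 1520)) = √(53709 - 1508) = √52201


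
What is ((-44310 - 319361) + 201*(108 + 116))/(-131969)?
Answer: 318647/131969 ≈ 2.4146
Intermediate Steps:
((-44310 - 319361) + 201*(108 + 116))/(-131969) = (-363671 + 201*224)*(-1/131969) = (-363671 + 45024)*(-1/131969) = -318647*(-1/131969) = 318647/131969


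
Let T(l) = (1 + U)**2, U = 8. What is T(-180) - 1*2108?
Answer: -2027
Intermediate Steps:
T(l) = 81 (T(l) = (1 + 8)**2 = 9**2 = 81)
T(-180) - 1*2108 = 81 - 1*2108 = 81 - 2108 = -2027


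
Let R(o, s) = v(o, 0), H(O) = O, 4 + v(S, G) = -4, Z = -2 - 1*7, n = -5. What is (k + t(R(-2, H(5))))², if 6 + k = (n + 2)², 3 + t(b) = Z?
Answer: 81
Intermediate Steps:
Z = -9 (Z = -2 - 7 = -9)
v(S, G) = -8 (v(S, G) = -4 - 4 = -8)
R(o, s) = -8
t(b) = -12 (t(b) = -3 - 9 = -12)
k = 3 (k = -6 + (-5 + 2)² = -6 + (-3)² = -6 + 9 = 3)
(k + t(R(-2, H(5))))² = (3 - 12)² = (-9)² = 81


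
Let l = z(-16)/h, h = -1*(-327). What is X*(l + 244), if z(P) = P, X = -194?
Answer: -15475768/327 ≈ -47327.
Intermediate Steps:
h = 327
l = -16/327 ≈ -0.048930
X*(l + 244) = -194*(-16/327 + 244) = -194*79772/327 = -15475768/327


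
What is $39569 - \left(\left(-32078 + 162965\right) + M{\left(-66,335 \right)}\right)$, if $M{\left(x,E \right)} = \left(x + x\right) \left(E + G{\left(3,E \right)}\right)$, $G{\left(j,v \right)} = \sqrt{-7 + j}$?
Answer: $-47098 + 264 i \approx -47098.0 + 264.0 i$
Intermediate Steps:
$M{\left(x,E \right)} = 2 x \left(E + 2 i\right)$ ($M{\left(x,E \right)} = \left(x + x\right) \left(E + \sqrt{-7 + 3}\right) = 2 x \left(E + \sqrt{-4}\right) = 2 x \left(E + 2 i\right)$)
$39569 - \left(\left(-32078 + 162965\right) + M{\left(-66,335 \right)}\right) = 39569 - \left(\left(-32078 + 162965\right) + 2 \left(-66\right) \left(335 + 2 i\right)\right) = 39569 - \left(130887 - \left(44220 + 264 i\right)\right) = 39569 - \left(86667 - 264 i\right) = -47098 + 264 i$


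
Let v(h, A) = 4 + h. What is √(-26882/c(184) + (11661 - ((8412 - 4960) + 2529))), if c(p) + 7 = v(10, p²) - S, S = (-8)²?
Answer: √19986594/57 ≈ 78.432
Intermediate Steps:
S = 64
c(p) = -57 (c(p) = -7 + ((4 + 10) - 1*64) = -7 + (14 - 64) = -7 - 50 = -57)
√(-26882/c(184) + (11661 - ((8412 - 4960) + 2529))) = √(-26882/(-57) + (11661 - ((8412 - 4960) + 2529))) = √(-26882*(-1/57) + (11661 - (3452 + 2529))) = √(26882/57 + (11661 - 1*5981)) = √(26882/57 + (11661 - 5981)) = √(26882/57 + 5680) = √(350642/57) = √19986594/57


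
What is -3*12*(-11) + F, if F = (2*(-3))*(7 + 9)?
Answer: 300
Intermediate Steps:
F = -96 (F = -6*16 = -96)
-3*12*(-11) + F = -3*12*(-11) - 96 = -36*(-11) - 96 = 396 - 96 = 300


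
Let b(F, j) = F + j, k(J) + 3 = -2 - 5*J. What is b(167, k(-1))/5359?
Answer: 167/5359 ≈ 0.031163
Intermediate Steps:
k(J) = -5 - 5*J (k(J) = -3 + (-2 - 5*J) = -5 - 5*J)
b(167, k(-1))/5359 = (167 + (-5 - 5*(-1)))/5359 = (167 + (-5 + 5))*(1/5359) = (167 + 0)*(1/5359) = 167*(1/5359) = 167/5359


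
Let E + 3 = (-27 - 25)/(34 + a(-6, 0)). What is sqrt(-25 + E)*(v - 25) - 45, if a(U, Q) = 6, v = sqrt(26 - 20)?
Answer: -45 - I*sqrt(2930)*(25 - sqrt(6))/10 ≈ -45.0 - 122.06*I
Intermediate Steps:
v = sqrt(6) ≈ 2.4495
E = -43/10 (E = -3 + (-27 - 25)/(34 + 6) = -3 - 52/40 = -3 - 52*1/40 = -3 - 13/10 = -43/10 ≈ -4.3000)
sqrt(-25 + E)*(v - 25) - 45 = sqrt(-25 - 43/10)*(sqrt(6) - 25) - 45 = sqrt(-293/10)*(-25 + sqrt(6)) - 45 = (I*sqrt(2930)/10)*(-25 + sqrt(6)) - 45 = I*sqrt(2930)*(-25 + sqrt(6))/10 - 45 = -45 + I*sqrt(2930)*(-25 + sqrt(6))/10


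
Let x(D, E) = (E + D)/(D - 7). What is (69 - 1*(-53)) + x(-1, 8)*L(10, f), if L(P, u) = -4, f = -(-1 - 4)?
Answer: 251/2 ≈ 125.50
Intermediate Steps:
f = 5 (f = -1*(-5) = 5)
x(D, E) = (D + E)/(-7 + D)
(69 - 1*(-53)) + x(-1, 8)*L(10, f) = (69 - 1*(-53)) + ((-1 + 8)/(-7 - 1))*(-4) = (69 + 53) + (7/(-8))*(-4) = 122 - ⅛*7*(-4) = 122 - 7/8*(-4) = 122 + 7/2 = 251/2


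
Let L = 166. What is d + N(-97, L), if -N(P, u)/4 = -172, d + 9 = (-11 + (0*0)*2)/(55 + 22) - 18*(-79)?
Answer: 14706/7 ≈ 2100.9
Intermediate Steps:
d = 9890/7 (d = -9 + ((-11 + (0*0)*2)/(55 + 22) - 18*(-79)) = -9 + ((-11 + 0*2)/77 + 1422) = -9 + ((-11 + 0)*(1/77) + 1422) = -9 + (-11*1/77 + 1422) = -9 + (-⅐ + 1422) = -9 + 9953/7 = 9890/7 ≈ 1412.9)
N(P, u) = 688 (N(P, u) = -4*(-172) = 688)
d + N(-97, L) = 9890/7 + 688 = 14706/7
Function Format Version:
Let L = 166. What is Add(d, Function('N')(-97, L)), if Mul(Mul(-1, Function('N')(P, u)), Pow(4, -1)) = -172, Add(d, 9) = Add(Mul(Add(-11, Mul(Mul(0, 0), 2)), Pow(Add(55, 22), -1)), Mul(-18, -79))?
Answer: Rational(14706, 7) ≈ 2100.9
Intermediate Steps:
d = Rational(9890, 7) (d = Add(-9, Add(Mul(Add(-11, Mul(Mul(0, 0), 2)), Pow(Add(55, 22), -1)), Mul(-18, -79))) = Add(-9, Add(Mul(Add(-11, Mul(0, 2)), Pow(77, -1)), 1422)) = Add(-9, Add(Mul(Add(-11, 0), Rational(1, 77)), 1422)) = Add(-9, Add(Mul(-11, Rational(1, 77)), 1422)) = Add(-9, Add(Rational(-1, 7), 1422)) = Add(-9, Rational(9953, 7)) = Rational(9890, 7) ≈ 1412.9)
Function('N')(P, u) = 688 (Function('N')(P, u) = Mul(-4, -172) = 688)
Add(d, Function('N')(-97, L)) = Add(Rational(9890, 7), 688) = Rational(14706, 7)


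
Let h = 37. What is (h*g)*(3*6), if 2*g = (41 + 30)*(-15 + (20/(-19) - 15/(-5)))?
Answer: -5863464/19 ≈ -3.0860e+5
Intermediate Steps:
g = -8804/19 (g = ((41 + 30)*(-15 + (20/(-19) - 15/(-5))))/2 = (71*(-15 + (20*(-1/19) - 15*(-1/5))))/2 = (71*(-15 + (-20/19 + 3)))/2 = (71*(-15 + 37/19))/2 = (71*(-248/19))/2 = (1/2)*(-17608/19) = -8804/19 ≈ -463.37)
(h*g)*(3*6) = (37*(-8804/19))*(3*6) = -325748/19*18 = -5863464/19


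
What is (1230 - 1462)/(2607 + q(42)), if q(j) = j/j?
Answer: -29/326 ≈ -0.088957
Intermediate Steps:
q(j) = 1
(1230 - 1462)/(2607 + q(42)) = (1230 - 1462)/(2607 + 1) = -232/2608 = -232*1/2608 = -29/326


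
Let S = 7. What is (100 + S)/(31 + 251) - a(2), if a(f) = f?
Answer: -457/282 ≈ -1.6206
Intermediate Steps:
(100 + S)/(31 + 251) - a(2) = (100 + 7)/(31 + 251) - 1*2 = 107/282 - 2 = -457/282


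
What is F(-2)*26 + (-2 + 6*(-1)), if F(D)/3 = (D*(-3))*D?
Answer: -944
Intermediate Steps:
F(D) = -9*D**2 (F(D) = 3*((D*(-3))*D) = 3*((-3*D)*D) = 3*(-3*D**2) = -9*D**2)
F(-2)*26 + (-2 + 6*(-1)) = -9*(-2)**2*26 + (-2 + 6*(-1)) = -9*4*26 + (-2 - 6) = -36*26 - 8 = -936 - 8 = -944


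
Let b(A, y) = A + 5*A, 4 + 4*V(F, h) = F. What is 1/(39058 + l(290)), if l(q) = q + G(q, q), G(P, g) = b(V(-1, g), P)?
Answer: 2/78681 ≈ 2.5419e-5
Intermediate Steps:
V(F, h) = -1 + F/4
b(A, y) = 6*A
G(P, g) = -15/2 (G(P, g) = 6*(-1 + (¼)*(-1)) = 6*(-1 - ¼) = 6*(-5/4) = -15/2)
l(q) = -15/2 + q (l(q) = q - 15/2 = -15/2 + q)
1/(39058 + l(290)) = 1/(39058 + (-15/2 + 290)) = 1/(39058 + 565/2) = 1/(78681/2) = 2/78681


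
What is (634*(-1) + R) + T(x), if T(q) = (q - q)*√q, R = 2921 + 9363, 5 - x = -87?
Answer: 11650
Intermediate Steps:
x = 92 (x = 5 - 1*(-87) = 5 + 87 = 92)
R = 12284
T(q) = 0 (T(q) = 0*√q = 0)
(634*(-1) + R) + T(x) = (634*(-1) + 12284) + 0 = (-634 + 12284) + 0 = 11650 + 0 = 11650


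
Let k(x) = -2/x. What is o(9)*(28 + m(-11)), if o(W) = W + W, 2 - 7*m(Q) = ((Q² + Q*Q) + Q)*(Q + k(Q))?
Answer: 48546/7 ≈ 6935.1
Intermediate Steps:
m(Q) = 2/7 - (Q - 2/Q)*(Q + 2*Q²)/7 (m(Q) = 2/7 - ((Q² + Q*Q) + Q)*(Q - 2/Q)/7 = 2/7 - ((Q² + Q²) + Q)*(Q - 2/Q)/7 = 2/7 - (2*Q² + Q)*(Q - 2/Q)/7 = 2/7 - (Q + 2*Q²)*(Q - 2/Q)/7 = 2/7 - (Q - 2/Q)*(Q + 2*Q²)/7)
o(W) = 2*W
o(9)*(28 + m(-11)) = (2*9)*(28 + (4/7 - 2/7*(-11)³ - ⅐*(-11)² + (4/7)*(-11))) = 18*(28 + (4/7 - 2/7*(-1331) - ⅐*121 - 44/7)) = 18*(28 + (4/7 + 2662/7 - 121/7 - 44/7)) = 18*(28 + 2501/7) = 18*(2697/7) = 48546/7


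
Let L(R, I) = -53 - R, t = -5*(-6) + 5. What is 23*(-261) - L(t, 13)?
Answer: -5915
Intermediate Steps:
t = 35 (t = 30 + 5 = 35)
23*(-261) - L(t, 13) = 23*(-261) - (-53 - 1*35) = -6003 - (-53 - 35) = -6003 - 1*(-88) = -6003 + 88 = -5915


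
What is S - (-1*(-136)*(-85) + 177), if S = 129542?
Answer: 140925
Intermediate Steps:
S - (-1*(-136)*(-85) + 177) = 129542 - (-1*(-136)*(-85) + 177) = 129542 - (136*(-85) + 177) = 129542 - (-11560 + 177) = 129542 - 1*(-11383) = 129542 + 11383 = 140925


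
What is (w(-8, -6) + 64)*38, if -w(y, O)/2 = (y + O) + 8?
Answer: 2888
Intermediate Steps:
w(y, O) = -16 - 2*O - 2*y (w(y, O) = -2*((y + O) + 8) = -2*((O + y) + 8) = -2*(8 + O + y) = -16 - 2*O - 2*y)
(w(-8, -6) + 64)*38 = ((-16 - 2*(-6) - 2*(-8)) + 64)*38 = ((-16 + 12 + 16) + 64)*38 = (12 + 64)*38 = 76*38 = 2888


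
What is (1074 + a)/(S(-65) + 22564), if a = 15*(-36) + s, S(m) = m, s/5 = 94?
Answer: 1004/22499 ≈ 0.044624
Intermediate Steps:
s = 470 (s = 5*94 = 470)
a = -70 (a = 15*(-36) + 470 = -540 + 470 = -70)
(1074 + a)/(S(-65) + 22564) = (1074 - 70)/(-65 + 22564) = 1004/22499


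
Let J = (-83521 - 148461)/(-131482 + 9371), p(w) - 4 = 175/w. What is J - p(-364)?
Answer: -604897/373516 ≈ -1.6195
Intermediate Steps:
p(w) = 4 + 175/w
J = 13646/7183 (J = -231982/(-122111) = -231982*(-1/122111) = 13646/7183 ≈ 1.8998)
J - p(-364) = 13646/7183 - (4 + 175/(-364)) = 13646/7183 - (4 + 175*(-1/364)) = 13646/7183 - (4 - 25/52) = 13646/7183 - 1*183/52 = 13646/7183 - 183/52 = -604897/373516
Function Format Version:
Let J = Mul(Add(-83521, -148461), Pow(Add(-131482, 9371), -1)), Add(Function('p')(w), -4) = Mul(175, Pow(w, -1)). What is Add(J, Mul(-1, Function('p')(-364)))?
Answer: Rational(-604897, 373516) ≈ -1.6195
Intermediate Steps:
Function('p')(w) = Add(4, Mul(175, Pow(w, -1)))
J = Rational(13646, 7183) (J = Mul(-231982, Pow(-122111, -1)) = Mul(-231982, Rational(-1, 122111)) = Rational(13646, 7183) ≈ 1.8998)
Add(J, Mul(-1, Function('p')(-364))) = Add(Rational(13646, 7183), Mul(-1, Add(4, Mul(175, Pow(-364, -1))))) = Add(Rational(13646, 7183), Mul(-1, Add(4, Mul(175, Rational(-1, 364))))) = Add(Rational(13646, 7183), Mul(-1, Add(4, Rational(-25, 52)))) = Add(Rational(13646, 7183), Mul(-1, Rational(183, 52))) = Add(Rational(13646, 7183), Rational(-183, 52)) = Rational(-604897, 373516)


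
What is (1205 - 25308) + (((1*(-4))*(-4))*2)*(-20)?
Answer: -24743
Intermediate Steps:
(1205 - 25308) + (((1*(-4))*(-4))*2)*(-20) = -24103 + (-4*(-4)*2)*(-20) = -24103 + (16*2)*(-20) = -24103 + 32*(-20) = -24103 - 640 = -24743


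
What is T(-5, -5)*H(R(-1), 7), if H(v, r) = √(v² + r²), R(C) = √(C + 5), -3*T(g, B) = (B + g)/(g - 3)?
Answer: -5*√53/12 ≈ -3.0334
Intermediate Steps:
T(g, B) = -(B + g)/(3*(-3 + g)) (T(g, B) = -(B + g)/(3*(g - 3)) = -(B + g)/(3*(-3 + g)))
R(C) = √(5 + C)
H(v, r) = √(r² + v²)
T(-5, -5)*H(R(-1), 7) = ((-1*(-5) - 1*(-5))/(3*(-3 - 5)))*√(7² + (√(5 - 1))²) = ((⅓)*(5 + 5)/(-8))*√(49 + (√4)²) = ((⅓)*(-⅛)*10)*√(49 + 2²) = -5*√(49 + 4)/12 = -5*√53/12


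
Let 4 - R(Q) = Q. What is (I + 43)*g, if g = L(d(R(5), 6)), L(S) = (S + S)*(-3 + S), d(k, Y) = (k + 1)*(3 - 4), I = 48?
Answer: 0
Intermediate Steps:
R(Q) = 4 - Q
d(k, Y) = -1 - k (d(k, Y) = (1 + k)*(-1) = -1 - k)
L(S) = 2*S*(-3 + S) (L(S) = (2*S)*(-3 + S) = 2*S*(-3 + S))
g = 0 (g = 2*(-1 - (4 - 1*5))*(-3 + (-1 - (4 - 1*5))) = 2*(-1 - (4 - 5))*(-3 + (-1 - (4 - 5))) = 2*(-1 - 1*(-1))*(-3 + (-1 - 1*(-1))) = 2*(-1 + 1)*(-3 + (-1 + 1)) = 2*0*(-3 + 0) = 2*0*(-3) = 0)
(I + 43)*g = (48 + 43)*0 = 91*0 = 0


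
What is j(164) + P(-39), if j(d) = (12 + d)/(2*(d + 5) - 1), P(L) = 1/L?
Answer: 6527/13143 ≈ 0.49661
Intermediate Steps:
j(d) = (12 + d)/(9 + 2*d) (j(d) = (12 + d)/(2*(5 + d) - 1) = (12 + d)/((10 + 2*d) - 1) = (12 + d)/(9 + 2*d))
j(164) + P(-39) = (12 + 164)/(9 + 2*164) + 1/(-39) = 176/(9 + 328) - 1/39 = 176/337 - 1/39 = 6527/13143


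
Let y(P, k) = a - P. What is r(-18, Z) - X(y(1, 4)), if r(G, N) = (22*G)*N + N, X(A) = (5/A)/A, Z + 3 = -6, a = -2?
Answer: 31990/9 ≈ 3554.4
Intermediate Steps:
y(P, k) = -2 - P
Z = -9 (Z = -3 - 6 = -9)
X(A) = 5/A**2
r(G, N) = N + 22*G*N (r(G, N) = 22*G*N + N = N + 22*G*N)
r(-18, Z) - X(y(1, 4)) = -9*(1 + 22*(-18)) - 5/(-2 - 1*1)**2 = -9*(1 - 396) - 5/(-2 - 1)**2 = -9*(-395) - 5/(-3)**2 = 3555 - 5/9 = 31990/9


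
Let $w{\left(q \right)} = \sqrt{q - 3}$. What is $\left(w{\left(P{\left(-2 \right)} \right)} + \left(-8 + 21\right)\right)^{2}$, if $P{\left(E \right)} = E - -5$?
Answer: $169$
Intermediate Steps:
$P{\left(E \right)} = 5 + E$ ($P{\left(E \right)} = E + 5 = 5 + E$)
$w{\left(q \right)} = \sqrt{-3 + q}$
$\left(w{\left(P{\left(-2 \right)} \right)} + \left(-8 + 21\right)\right)^{2} = \left(\sqrt{-3 + \left(5 - 2\right)} + \left(-8 + 21\right)\right)^{2} = \left(\sqrt{-3 + 3} + 13\right)^{2} = \left(\sqrt{0} + 13\right)^{2} = \left(0 + 13\right)^{2} = 13^{2} = 169$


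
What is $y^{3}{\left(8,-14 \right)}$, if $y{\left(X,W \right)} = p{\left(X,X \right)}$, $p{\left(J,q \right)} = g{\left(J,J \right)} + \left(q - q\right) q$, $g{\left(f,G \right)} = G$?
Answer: $512$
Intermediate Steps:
$p{\left(J,q \right)} = J$ ($p{\left(J,q \right)} = J + \left(q - q\right) q = J + 0 q = J + 0 = J$)
$y{\left(X,W \right)} = X$
$y^{3}{\left(8,-14 \right)} = 8^{3} = 512$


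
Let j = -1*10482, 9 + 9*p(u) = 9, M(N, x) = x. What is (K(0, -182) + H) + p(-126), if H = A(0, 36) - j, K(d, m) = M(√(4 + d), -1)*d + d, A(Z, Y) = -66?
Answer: 10416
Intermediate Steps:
p(u) = 0 (p(u) = -1 + (⅑)*9 = -1 + 1 = 0)
K(d, m) = 0 (K(d, m) = -d + d = 0)
j = -10482
H = 10416 (H = -66 - 1*(-10482) = -66 + 10482 = 10416)
(K(0, -182) + H) + p(-126) = (0 + 10416) + 0 = 10416 + 0 = 10416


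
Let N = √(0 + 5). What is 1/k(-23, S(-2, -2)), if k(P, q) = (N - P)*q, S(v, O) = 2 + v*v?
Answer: 23/3144 - √5/3144 ≈ 0.0066043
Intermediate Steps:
N = √5 ≈ 2.2361
S(v, O) = 2 + v²
k(P, q) = q*(√5 - P) (k(P, q) = (√5 - P)*q = q*(√5 - P))
1/k(-23, S(-2, -2)) = 1/((2 + (-2)²)*(√5 - 1*(-23))) = 1/((2 + 4)*(√5 + 23)) = 1/(6*(23 + √5)) = 1/(138 + 6*√5)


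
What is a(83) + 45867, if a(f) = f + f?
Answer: 46033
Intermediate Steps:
a(f) = 2*f
a(83) + 45867 = 2*83 + 45867 = 166 + 45867 = 46033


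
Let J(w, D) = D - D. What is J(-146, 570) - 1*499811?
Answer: -499811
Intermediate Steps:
J(w, D) = 0
J(-146, 570) - 1*499811 = 0 - 1*499811 = 0 - 499811 = -499811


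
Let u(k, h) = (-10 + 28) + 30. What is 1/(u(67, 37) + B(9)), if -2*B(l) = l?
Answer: 2/87 ≈ 0.022988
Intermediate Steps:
u(k, h) = 48 (u(k, h) = 18 + 30 = 48)
B(l) = -l/2
1/(u(67, 37) + B(9)) = 1/(48 - ½*9) = 1/(48 - 9/2) = 1/(87/2) = 2/87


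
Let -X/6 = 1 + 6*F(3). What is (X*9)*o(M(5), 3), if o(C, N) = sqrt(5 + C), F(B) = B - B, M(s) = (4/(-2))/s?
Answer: -54*sqrt(115)/5 ≈ -115.82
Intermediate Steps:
M(s) = -2/s (M(s) = (4*(-1/2))/s = -2/s)
F(B) = 0
X = -6 (X = -6*(1 + 6*0) = -6*(1 + 0) = -6*1 = -6)
(X*9)*o(M(5), 3) = (-6*9)*sqrt(5 - 2/5) = -54*sqrt(5 - 2*1/5) = -54*sqrt(5 - 2/5) = -54*sqrt(115)/5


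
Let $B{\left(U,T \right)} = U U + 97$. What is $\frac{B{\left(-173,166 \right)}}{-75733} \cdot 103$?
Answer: $- \frac{3092678}{75733} \approx -40.837$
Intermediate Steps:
$B{\left(U,T \right)} = 97 + U^{2}$ ($B{\left(U,T \right)} = U^{2} + 97 = 97 + U^{2}$)
$\frac{B{\left(-173,166 \right)}}{-75733} \cdot 103 = \frac{97 + \left(-173\right)^{2}}{-75733} \cdot 103 = \left(97 + 29929\right) \left(- \frac{1}{75733}\right) 103 = 30026 \left(- \frac{1}{75733}\right) 103 = \left(- \frac{30026}{75733}\right) 103 = - \frac{3092678}{75733}$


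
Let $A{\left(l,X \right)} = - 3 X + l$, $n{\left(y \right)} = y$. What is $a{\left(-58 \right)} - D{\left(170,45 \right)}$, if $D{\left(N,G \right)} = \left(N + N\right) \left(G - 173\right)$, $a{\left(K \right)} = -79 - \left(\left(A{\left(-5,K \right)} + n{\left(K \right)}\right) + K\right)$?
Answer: $43388$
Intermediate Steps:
$A{\left(l,X \right)} = l - 3 X$
$a{\left(K \right)} = -74 + K$ ($a{\left(K \right)} = -79 - \left(\left(\left(-5 - 3 K\right) + K\right) + K\right) = -79 - \left(\left(-5 - 2 K\right) + K\right) = -79 - \left(-5 - K\right) = -79 + \left(5 + K\right) = -74 + K$)
$D{\left(N,G \right)} = 2 N \left(-173 + G\right)$
$a{\left(-58 \right)} - D{\left(170,45 \right)} = \left(-74 - 58\right) - 2 \cdot 170 \left(-173 + 45\right) = -132 - 2 \cdot 170 \left(-128\right) = -132 - -43520 = -132 + 43520 = 43388$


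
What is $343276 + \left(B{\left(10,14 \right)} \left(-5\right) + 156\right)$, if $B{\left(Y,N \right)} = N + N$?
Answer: $343292$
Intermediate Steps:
$B{\left(Y,N \right)} = 2 N$
$343276 + \left(B{\left(10,14 \right)} \left(-5\right) + 156\right) = 343276 + \left(2 \cdot 14 \left(-5\right) + 156\right) = 343276 + \left(28 \left(-5\right) + 156\right) = 343276 + \left(-140 + 156\right) = 343276 + 16 = 343292$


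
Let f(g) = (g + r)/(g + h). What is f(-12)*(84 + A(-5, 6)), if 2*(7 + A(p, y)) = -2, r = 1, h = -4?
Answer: 209/4 ≈ 52.250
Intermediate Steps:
A(p, y) = -8 (A(p, y) = -7 + (½)*(-2) = -7 - 1 = -8)
f(g) = (1 + g)/(-4 + g) (f(g) = (g + 1)/(g - 4) = (1 + g)/(-4 + g))
f(-12)*(84 + A(-5, 6)) = ((1 - 12)/(-4 - 12))*(84 - 8) = (-11/(-16))*76 = -1/16*(-11)*76 = (11/16)*76 = 209/4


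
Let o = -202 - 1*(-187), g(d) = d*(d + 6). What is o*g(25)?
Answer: -11625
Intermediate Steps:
g(d) = d*(6 + d)
o = -15 (o = -202 + 187 = -15)
o*g(25) = -375*(6 + 25) = -375*31 = -15*775 = -11625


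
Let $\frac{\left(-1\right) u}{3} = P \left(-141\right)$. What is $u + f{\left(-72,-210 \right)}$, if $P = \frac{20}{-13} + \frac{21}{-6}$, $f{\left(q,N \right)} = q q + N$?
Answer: $\frac{73911}{26} \approx 2842.7$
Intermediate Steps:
$f{\left(q,N \right)} = N + q^{2}$ ($f{\left(q,N \right)} = q^{2} + N = N + q^{2}$)
$P = - \frac{131}{26}$ ($P = 20 \left(- \frac{1}{13}\right) + 21 \left(- \frac{1}{6}\right) = - \frac{20}{13} - \frac{7}{2} = - \frac{131}{26} \approx -5.0385$)
$u = - \frac{55413}{26}$ ($u = - 3 \left(\left(- \frac{131}{26}\right) \left(-141\right)\right) = \left(-3\right) \frac{18471}{26} = - \frac{55413}{26} \approx -2131.3$)
$u + f{\left(-72,-210 \right)} = - \frac{55413}{26} - \left(210 - \left(-72\right)^{2}\right) = - \frac{55413}{26} + \left(-210 + 5184\right) = - \frac{55413}{26} + 4974 = \frac{73911}{26}$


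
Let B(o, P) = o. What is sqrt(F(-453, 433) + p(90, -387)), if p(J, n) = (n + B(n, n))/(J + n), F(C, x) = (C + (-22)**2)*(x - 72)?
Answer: sqrt(12189837)/33 ≈ 105.80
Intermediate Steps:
F(C, x) = (-72 + x)*(484 + C) (F(C, x) = (C + 484)*(-72 + x) = (484 + C)*(-72 + x) = (-72 + x)*(484 + C))
p(J, n) = 2*n/(J + n) (p(J, n) = (n + n)/(J + n) = (2*n)/(J + n) = 2*n/(J + n))
sqrt(F(-453, 433) + p(90, -387)) = sqrt((-34848 - 72*(-453) + 484*433 - 453*433) + 2*(-387)/(90 - 387)) = sqrt((-34848 + 32616 + 209572 - 196149) + 2*(-387)/(-297)) = sqrt(11191 + 2*(-387)*(-1/297)) = sqrt(11191 + 86/33) = sqrt(369389/33) = sqrt(12189837)/33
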